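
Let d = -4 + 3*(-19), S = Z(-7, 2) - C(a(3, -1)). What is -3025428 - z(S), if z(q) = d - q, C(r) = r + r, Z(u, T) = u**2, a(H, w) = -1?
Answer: -3025316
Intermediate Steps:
C(r) = 2*r
S = 51 (S = (-7)**2 - 2*(-1) = 49 - 1*(-2) = 49 + 2 = 51)
d = -61 (d = -4 - 57 = -61)
z(q) = -61 - q
-3025428 - z(S) = -3025428 - (-61 - 1*51) = -3025428 - (-61 - 51) = -3025428 - 1*(-112) = -3025428 + 112 = -3025316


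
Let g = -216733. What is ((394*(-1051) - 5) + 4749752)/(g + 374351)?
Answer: 4335653/157618 ≈ 27.507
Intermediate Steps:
((394*(-1051) - 5) + 4749752)/(g + 374351) = ((394*(-1051) - 5) + 4749752)/(-216733 + 374351) = ((-414094 - 5) + 4749752)/157618 = (-414099 + 4749752)*(1/157618) = 4335653*(1/157618) = 4335653/157618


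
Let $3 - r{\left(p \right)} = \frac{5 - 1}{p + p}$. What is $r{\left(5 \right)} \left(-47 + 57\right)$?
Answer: $26$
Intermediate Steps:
$r{\left(p \right)} = 3 - \frac{2}{p}$ ($r{\left(p \right)} = 3 - \frac{5 - 1}{p + p} = 3 - \frac{4}{2 p} = 3 - 4 \frac{1}{2 p} = 3 - \frac{2}{p}$)
$r{\left(5 \right)} \left(-47 + 57\right) = \left(3 - \frac{2}{5}\right) \left(-47 + 57\right) = \left(3 - \frac{2}{5}\right) 10 = \frac{13}{5} \cdot 10 = 26$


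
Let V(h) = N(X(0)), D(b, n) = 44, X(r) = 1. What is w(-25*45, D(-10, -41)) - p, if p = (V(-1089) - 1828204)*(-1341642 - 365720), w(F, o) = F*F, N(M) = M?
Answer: -3121403064861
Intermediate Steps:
V(h) = 1
w(F, o) = F**2
p = 3121404330486 (p = (1 - 1828204)*(-1341642 - 365720) = -1828203*(-1707362) = 3121404330486)
w(-25*45, D(-10, -41)) - p = (-25*45)**2 - 1*3121404330486 = (-1125)**2 - 3121404330486 = 1265625 - 3121404330486 = -3121403064861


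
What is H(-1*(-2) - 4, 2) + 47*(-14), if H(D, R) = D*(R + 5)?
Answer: -672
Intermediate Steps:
H(D, R) = D*(5 + R)
H(-1*(-2) - 4, 2) + 47*(-14) = (-1*(-2) - 4)*(5 + 2) + 47*(-14) = (2 - 4)*7 - 658 = -2*7 - 658 = -14 - 658 = -672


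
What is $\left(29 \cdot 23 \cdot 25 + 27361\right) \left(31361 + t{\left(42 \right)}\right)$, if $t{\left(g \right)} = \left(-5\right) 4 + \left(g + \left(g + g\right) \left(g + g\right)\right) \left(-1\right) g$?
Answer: $-11747703900$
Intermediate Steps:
$t{\left(g \right)} = -20 + g \left(- g - 4 g^{2}\right)$ ($t{\left(g \right)} = -20 + \left(g + 2 g 2 g\right) \left(-1\right) g = -20 + \left(g + 4 g^{2}\right) \left(-1\right) g = -20 + \left(- g - 4 g^{2}\right) g = -20 + g \left(- g - 4 g^{2}\right)$)
$\left(29 \cdot 23 \cdot 25 + 27361\right) \left(31361 + t{\left(42 \right)}\right) = \left(29 \cdot 23 \cdot 25 + 27361\right) \left(31361 - \left(1784 + 296352\right)\right) = \left(667 \cdot 25 + 27361\right) \left(31361 - 298136\right) = \left(16675 + 27361\right) \left(31361 - 298136\right) = 44036 \left(31361 - 298136\right) = 44036 \left(-266775\right) = -11747703900$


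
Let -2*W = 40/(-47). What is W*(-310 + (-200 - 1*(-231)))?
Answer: -5580/47 ≈ -118.72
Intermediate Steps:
W = 20/47 (W = -20/(-47) = -20*(-1)/47 = -½*(-40/47) = 20/47 ≈ 0.42553)
W*(-310 + (-200 - 1*(-231))) = 20*(-310 + (-200 - 1*(-231)))/47 = 20*(-310 + (-200 + 231))/47 = 20*(-310 + 31)/47 = (20/47)*(-279) = -5580/47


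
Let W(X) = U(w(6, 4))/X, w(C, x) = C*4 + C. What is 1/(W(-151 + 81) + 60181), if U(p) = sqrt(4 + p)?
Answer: 147443450/8873294264433 + 35*sqrt(34)/8873294264433 ≈ 1.6617e-5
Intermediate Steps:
w(C, x) = 5*C (w(C, x) = 4*C + C = 5*C)
W(X) = sqrt(34)/X (W(X) = sqrt(4 + 5*6)/X = sqrt(4 + 30)/X = sqrt(34)/X)
1/(W(-151 + 81) + 60181) = 1/(sqrt(34)/(-151 + 81) + 60181) = 1/(sqrt(34)/(-70) + 60181) = 1/(sqrt(34)*(-1/70) + 60181) = 1/(-sqrt(34)/70 + 60181) = 1/(60181 - sqrt(34)/70)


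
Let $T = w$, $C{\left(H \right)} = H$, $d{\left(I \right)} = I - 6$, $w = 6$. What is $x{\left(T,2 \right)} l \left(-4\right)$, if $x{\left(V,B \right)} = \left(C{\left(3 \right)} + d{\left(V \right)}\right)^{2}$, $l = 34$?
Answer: $-1224$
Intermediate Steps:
$d{\left(I \right)} = -6 + I$ ($d{\left(I \right)} = I - 6 = -6 + I$)
$T = 6$
$x{\left(V,B \right)} = \left(-3 + V\right)^{2}$ ($x{\left(V,B \right)} = \left(3 + \left(-6 + V\right)\right)^{2} = \left(-3 + V\right)^{2}$)
$x{\left(T,2 \right)} l \left(-4\right) = \left(-3 + 6\right)^{2} \cdot 34 \left(-4\right) = 3^{2} \cdot 34 \left(-4\right) = 9 \cdot 34 \left(-4\right) = 306 \left(-4\right) = -1224$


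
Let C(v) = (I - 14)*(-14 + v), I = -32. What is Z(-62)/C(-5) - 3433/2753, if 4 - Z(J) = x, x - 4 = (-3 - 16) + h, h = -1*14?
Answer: -2909593/2406122 ≈ -1.2092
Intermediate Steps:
h = -14
C(v) = 644 - 46*v (C(v) = (-32 - 14)*(-14 + v) = -46*(-14 + v) = 644 - 46*v)
x = -29 (x = 4 + ((-3 - 16) - 14) = 4 + (-19 - 14) = 4 - 33 = -29)
Z(J) = 33 (Z(J) = 4 - 1*(-29) = 4 + 29 = 33)
Z(-62)/C(-5) - 3433/2753 = 33/(644 - 46*(-5)) - 3433/2753 = 33/(644 + 230) - 3433*1/2753 = 33/874 - 3433/2753 = -2909593/2406122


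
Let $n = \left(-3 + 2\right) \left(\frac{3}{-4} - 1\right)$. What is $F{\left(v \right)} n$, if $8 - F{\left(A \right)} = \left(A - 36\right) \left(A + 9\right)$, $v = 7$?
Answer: $826$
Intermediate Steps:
$F{\left(A \right)} = 8 - \left(-36 + A\right) \left(9 + A\right)$ ($F{\left(A \right)} = 8 - \left(A - 36\right) \left(A + 9\right) = 8 - \left(-36 + A\right) \left(9 + A\right)$)
$n = \frac{7}{4}$ ($n = - (3 \left(- \frac{1}{4}\right) - 1) = - (- \frac{3}{4} - 1) = \left(-1\right) \left(- \frac{7}{4}\right) = \frac{7}{4} \approx 1.75$)
$F{\left(v \right)} n = \left(332 - 7^{2} + 27 \cdot 7\right) \frac{7}{4} = \left(332 - 49 + 189\right) \frac{7}{4} = 472 \cdot \frac{7}{4} = 826$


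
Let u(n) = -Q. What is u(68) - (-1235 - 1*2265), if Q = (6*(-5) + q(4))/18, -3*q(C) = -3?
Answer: 63029/18 ≈ 3501.6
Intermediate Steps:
q(C) = 1 (q(C) = -⅓*(-3) = 1)
Q = -29/18 (Q = (6*(-5) + 1)/18 = (-30 + 1)*(1/18) = -29*1/18 = -29/18 ≈ -1.6111)
u(n) = 29/18 (u(n) = -1*(-29/18) = 29/18)
u(68) - (-1235 - 1*2265) = 29/18 - (-1235 - 1*2265) = 29/18 - (-1235 - 2265) = 29/18 - 1*(-3500) = 29/18 + 3500 = 63029/18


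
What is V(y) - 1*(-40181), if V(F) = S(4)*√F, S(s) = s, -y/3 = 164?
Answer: 40181 + 8*I*√123 ≈ 40181.0 + 88.724*I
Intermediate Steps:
y = -492 (y = -3*164 = -492)
V(F) = 4*√F
V(y) - 1*(-40181) = 4*√(-492) - 1*(-40181) = 4*(2*I*√123) + 40181 = 8*I*√123 + 40181 = 40181 + 8*I*√123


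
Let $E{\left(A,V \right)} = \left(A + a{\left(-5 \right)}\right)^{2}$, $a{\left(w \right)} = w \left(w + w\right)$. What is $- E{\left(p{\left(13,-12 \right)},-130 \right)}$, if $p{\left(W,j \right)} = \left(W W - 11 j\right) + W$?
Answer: $-132496$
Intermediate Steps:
$p{\left(W,j \right)} = W + W^{2} - 11 j$ ($p{\left(W,j \right)} = \left(W^{2} - 11 j\right) + W = W + W^{2} - 11 j$)
$a{\left(w \right)} = 2 w^{2}$ ($a{\left(w \right)} = w 2 w = 2 w^{2}$)
$E{\left(A,V \right)} = \left(50 + A\right)^{2}$ ($E{\left(A,V \right)} = \left(A + 2 \left(-5\right)^{2}\right)^{2} = \left(A + 2 \cdot 25\right)^{2} = \left(A + 50\right)^{2} = \left(50 + A\right)^{2}$)
$- E{\left(p{\left(13,-12 \right)},-130 \right)} = - \left(50 + \left(13 + 13^{2} - -132\right)\right)^{2} = - \left(50 + \left(13 + 169 + 132\right)\right)^{2} = - \left(50 + 314\right)^{2} = - 364^{2} = \left(-1\right) 132496 = -132496$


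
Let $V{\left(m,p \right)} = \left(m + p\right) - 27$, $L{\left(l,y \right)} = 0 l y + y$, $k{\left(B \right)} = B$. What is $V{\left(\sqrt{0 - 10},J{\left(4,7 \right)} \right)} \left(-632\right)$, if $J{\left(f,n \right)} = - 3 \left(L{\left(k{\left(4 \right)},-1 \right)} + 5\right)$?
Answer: $24648 - 632 i \sqrt{10} \approx 24648.0 - 1998.6 i$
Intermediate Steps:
$L{\left(l,y \right)} = y$ ($L{\left(l,y \right)} = 0 y + y = 0 + y = y$)
$J{\left(f,n \right)} = -12$ ($J{\left(f,n \right)} = - 3 \left(-1 + 5\right) = \left(-3\right) 4 = -12$)
$V{\left(m,p \right)} = -27 + m + p$
$V{\left(\sqrt{0 - 10},J{\left(4,7 \right)} \right)} \left(-632\right) = \left(-27 + \sqrt{0 - 10} - 12\right) \left(-632\right) = \left(-27 + \sqrt{-10} - 12\right) \left(-632\right) = \left(-27 + i \sqrt{10} - 12\right) \left(-632\right) = \left(-39 + i \sqrt{10}\right) \left(-632\right) = 24648 - 632 i \sqrt{10}$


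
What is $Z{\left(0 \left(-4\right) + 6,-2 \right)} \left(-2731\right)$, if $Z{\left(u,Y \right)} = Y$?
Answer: $5462$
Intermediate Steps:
$Z{\left(0 \left(-4\right) + 6,-2 \right)} \left(-2731\right) = \left(-2\right) \left(-2731\right) = 5462$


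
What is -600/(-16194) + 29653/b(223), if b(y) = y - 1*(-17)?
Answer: 80057447/647760 ≈ 123.59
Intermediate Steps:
b(y) = 17 + y (b(y) = y + 17 = 17 + y)
-600/(-16194) + 29653/b(223) = -600/(-16194) + 29653/(17 + 223) = -600*(-1/16194) + 29653/240 = 100/2699 + 29653*(1/240) = 100/2699 + 29653/240 = 80057447/647760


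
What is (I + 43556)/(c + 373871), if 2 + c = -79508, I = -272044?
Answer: -228488/294361 ≈ -0.77622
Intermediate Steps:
c = -79510 (c = -2 - 79508 = -79510)
(I + 43556)/(c + 373871) = (-272044 + 43556)/(-79510 + 373871) = -228488/294361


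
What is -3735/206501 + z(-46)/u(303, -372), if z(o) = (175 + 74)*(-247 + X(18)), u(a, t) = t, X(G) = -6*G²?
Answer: 37552363213/25606124 ≈ 1466.5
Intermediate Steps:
z(o) = -545559 (z(o) = (175 + 74)*(-247 - 6*18²) = 249*(-247 - 6*324) = 249*(-247 - 1944) = 249*(-2191) = -545559)
-3735/206501 + z(-46)/u(303, -372) = -3735/206501 - 545559/(-372) = -3735*1/206501 - 545559*(-1/372) = -3735/206501 + 181853/124 = 37552363213/25606124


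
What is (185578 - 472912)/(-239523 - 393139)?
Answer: 143667/316331 ≈ 0.45417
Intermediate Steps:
(185578 - 472912)/(-239523 - 393139) = -287334/(-632662) = -287334*(-1/632662) = 143667/316331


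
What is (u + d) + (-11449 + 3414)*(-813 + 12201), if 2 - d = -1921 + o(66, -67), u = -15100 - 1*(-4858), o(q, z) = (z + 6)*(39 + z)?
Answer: -91512607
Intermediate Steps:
o(q, z) = (6 + z)*(39 + z)
u = -10242 (u = -15100 + 4858 = -10242)
d = 215 (d = 2 - (-1921 + (234 + (-67)² + 45*(-67))) = 2 - (-1921 + (234 + 4489 - 3015)) = 2 - (-1921 + 1708) = 2 - 1*(-213) = 2 + 213 = 215)
(u + d) + (-11449 + 3414)*(-813 + 12201) = (-10242 + 215) + (-11449 + 3414)*(-813 + 12201) = -10027 - 8035*11388 = -10027 - 91502580 = -91512607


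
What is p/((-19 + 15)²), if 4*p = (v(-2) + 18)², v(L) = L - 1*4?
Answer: 9/4 ≈ 2.2500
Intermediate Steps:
v(L) = -4 + L (v(L) = L - 4 = -4 + L)
p = 36 (p = ((-4 - 2) + 18)²/4 = (-6 + 18)²/4 = (¼)*12² = (¼)*144 = 36)
p/((-19 + 15)²) = 36/((-19 + 15)²) = 36/((-4)²) = 36/16 = 36*(1/16) = 9/4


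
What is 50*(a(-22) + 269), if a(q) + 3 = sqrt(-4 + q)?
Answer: 13300 + 50*I*sqrt(26) ≈ 13300.0 + 254.95*I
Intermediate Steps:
a(q) = -3 + sqrt(-4 + q)
50*(a(-22) + 269) = 50*((-3 + sqrt(-4 - 22)) + 269) = 50*((-3 + sqrt(-26)) + 269) = 50*((-3 + I*sqrt(26)) + 269) = 50*(266 + I*sqrt(26)) = 13300 + 50*I*sqrt(26)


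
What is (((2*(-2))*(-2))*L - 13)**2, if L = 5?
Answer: 729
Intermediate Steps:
(((2*(-2))*(-2))*L - 13)**2 = (((2*(-2))*(-2))*5 - 13)**2 = (-4*(-2)*5 - 13)**2 = (8*5 - 13)**2 = (40 - 13)**2 = 27**2 = 729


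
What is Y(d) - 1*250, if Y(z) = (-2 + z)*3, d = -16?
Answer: -304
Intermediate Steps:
Y(z) = -6 + 3*z
Y(d) - 1*250 = (-6 + 3*(-16)) - 1*250 = (-6 - 48) - 250 = -54 - 250 = -304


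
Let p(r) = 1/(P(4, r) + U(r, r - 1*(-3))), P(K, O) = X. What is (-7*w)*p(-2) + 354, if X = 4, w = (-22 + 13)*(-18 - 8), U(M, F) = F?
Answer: 132/5 ≈ 26.400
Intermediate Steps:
w = 234 (w = -9*(-26) = 234)
P(K, O) = 4
p(r) = 1/(7 + r) (p(r) = 1/(4 + (r - 1*(-3))) = 1/(4 + (r + 3)) = 1/(4 + (3 + r)) = 1/(7 + r))
(-7*w)*p(-2) + 354 = (-7*234)/(7 - 2) + 354 = -1638/5 + 354 = 132/5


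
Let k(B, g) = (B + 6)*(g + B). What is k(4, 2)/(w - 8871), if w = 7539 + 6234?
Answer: 10/817 ≈ 0.012240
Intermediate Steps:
k(B, g) = (6 + B)*(B + g)
w = 13773
k(4, 2)/(w - 8871) = (4**2 + 6*4 + 6*2 + 4*2)/(13773 - 8871) = (16 + 24 + 12 + 8)/4902 = 60*(1/4902) = 10/817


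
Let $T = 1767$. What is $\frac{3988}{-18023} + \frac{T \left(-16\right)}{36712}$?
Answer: $- \frac{81994214}{82707547} \approx -0.99137$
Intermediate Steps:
$\frac{3988}{-18023} + \frac{T \left(-16\right)}{36712} = \frac{3988}{-18023} + \frac{1767 \left(-16\right)}{36712} = 3988 \left(- \frac{1}{18023}\right) - \frac{3534}{4589} = - \frac{3988}{18023} - \frac{3534}{4589} = - \frac{81994214}{82707547}$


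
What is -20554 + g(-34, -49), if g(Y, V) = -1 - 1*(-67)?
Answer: -20488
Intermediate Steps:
g(Y, V) = 66 (g(Y, V) = -1 + 67 = 66)
-20554 + g(-34, -49) = -20554 + 66 = -20488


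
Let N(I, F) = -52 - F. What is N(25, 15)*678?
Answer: -45426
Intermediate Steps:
N(25, 15)*678 = (-52 - 1*15)*678 = (-52 - 15)*678 = -67*678 = -45426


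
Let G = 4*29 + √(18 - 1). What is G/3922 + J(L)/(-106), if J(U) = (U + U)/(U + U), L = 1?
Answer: 79/3922 + √17/3922 ≈ 0.021194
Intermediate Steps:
G = 116 + √17 ≈ 120.12
J(U) = 1 (J(U) = (2*U)/((2*U)) = (2*U)*(1/(2*U)) = 1)
G/3922 + J(L)/(-106) = (116 + √17)/3922 + 1/(-106) = (116 + √17)*(1/3922) + 1*(-1/106) = (58/1961 + √17/3922) - 1/106 = 79/3922 + √17/3922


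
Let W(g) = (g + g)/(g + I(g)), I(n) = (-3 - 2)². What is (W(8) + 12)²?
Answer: 169744/1089 ≈ 155.87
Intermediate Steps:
I(n) = 25 (I(n) = (-5)² = 25)
W(g) = 2*g/(25 + g) (W(g) = (g + g)/(g + 25) = (2*g)/(25 + g) = 2*g/(25 + g))
(W(8) + 12)² = (2*8/(25 + 8) + 12)² = (2*8/33 + 12)² = (2*8*(1/33) + 12)² = (16/33 + 12)² = (412/33)² = 169744/1089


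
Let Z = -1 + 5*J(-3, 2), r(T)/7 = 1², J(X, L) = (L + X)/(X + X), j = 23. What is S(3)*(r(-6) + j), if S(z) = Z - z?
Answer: -95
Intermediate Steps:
J(X, L) = (L + X)/(2*X) (J(X, L) = (L + X)/((2*X)) = (L + X)*(1/(2*X)) = (L + X)/(2*X))
r(T) = 7 (r(T) = 7*1² = 7*1 = 7)
Z = -⅙ (Z = -1 + 5*((½)*(2 - 3)/(-3)) = -1 + 5*((½)*(-⅓)*(-1)) = -1 + 5*(⅙) = -1 + ⅚ = -⅙ ≈ -0.16667)
S(z) = -⅙ - z
S(3)*(r(-6) + j) = (-⅙ - 1*3)*(7 + 23) = (-⅙ - 3)*30 = -19/6*30 = -95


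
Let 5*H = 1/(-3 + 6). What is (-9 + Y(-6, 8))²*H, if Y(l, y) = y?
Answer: 1/15 ≈ 0.066667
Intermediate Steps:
H = 1/15 (H = 1/(5*(-3 + 6)) = (⅕)/3 = (⅕)*(⅓) = 1/15 ≈ 0.066667)
(-9 + Y(-6, 8))²*H = (-9 + 8)²*(1/15) = (-1)²*(1/15) = 1*(1/15) = 1/15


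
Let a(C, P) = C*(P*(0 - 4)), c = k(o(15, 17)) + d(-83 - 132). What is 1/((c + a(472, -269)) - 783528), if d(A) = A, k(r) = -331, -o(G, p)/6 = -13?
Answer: -1/276202 ≈ -3.6205e-6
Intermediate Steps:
o(G, p) = 78 (o(G, p) = -6*(-13) = 78)
c = -546 (c = -331 + (-83 - 132) = -331 - 215 = -546)
a(C, P) = -4*C*P (a(C, P) = C*(P*(-4)) = C*(-4*P) = -4*C*P)
1/((c + a(472, -269)) - 783528) = 1/((-546 - 4*472*(-269)) - 783528) = 1/((-546 + 507872) - 783528) = 1/(507326 - 783528) = 1/(-276202) = -1/276202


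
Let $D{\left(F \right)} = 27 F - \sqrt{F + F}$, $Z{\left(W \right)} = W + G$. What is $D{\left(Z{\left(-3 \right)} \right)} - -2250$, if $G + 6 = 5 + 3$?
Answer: $2223 - i \sqrt{2} \approx 2223.0 - 1.4142 i$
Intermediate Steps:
$G = 2$ ($G = -6 + \left(5 + 3\right) = -6 + 8 = 2$)
$Z{\left(W \right)} = 2 + W$ ($Z{\left(W \right)} = W + 2 = 2 + W$)
$D{\left(F \right)} = 27 F - \sqrt{2} \sqrt{F}$ ($D{\left(F \right)} = 27 F - \sqrt{2 F} = 27 F - \sqrt{2} \sqrt{F}$)
$D{\left(Z{\left(-3 \right)} \right)} - -2250 = \left(27 \left(2 - 3\right) - \sqrt{2} \sqrt{2 - 3}\right) - -2250 = \left(27 \left(-1\right) - \sqrt{2} \sqrt{-1}\right) + 2250 = \left(-27 - \sqrt{2} i\right) + 2250 = \left(-27 - i \sqrt{2}\right) + 2250 = 2223 - i \sqrt{2}$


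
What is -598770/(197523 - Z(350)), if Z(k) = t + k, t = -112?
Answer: -119754/39457 ≈ -3.0350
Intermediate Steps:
Z(k) = -112 + k
-598770/(197523 - Z(350)) = -598770/(197523 - (-112 + 350)) = -598770/(197523 - 1*238) = -598770/(197523 - 238) = -598770/197285 = -598770*1/197285 = -119754/39457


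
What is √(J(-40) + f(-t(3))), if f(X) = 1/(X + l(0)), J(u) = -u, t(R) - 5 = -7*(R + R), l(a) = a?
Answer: √54797/37 ≈ 6.3267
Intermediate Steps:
t(R) = 5 - 14*R (t(R) = 5 - 7*(R + R) = 5 - 14*R)
f(X) = 1/X (f(X) = 1/(X + 0) = 1/X)
√(J(-40) + f(-t(3))) = √(-1*(-40) + 1/(-(5 - 14*3))) = √(40 + 1/(-(5 - 42))) = √(40 + 1/(-1*(-37))) = √(40 + 1/37) = √(1481/37) = √54797/37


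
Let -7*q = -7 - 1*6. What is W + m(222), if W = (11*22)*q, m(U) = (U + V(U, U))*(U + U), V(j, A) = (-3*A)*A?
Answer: -458830894/7 ≈ -6.5547e+7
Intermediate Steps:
q = 13/7 (q = -(-7 - 1*6)/7 = -(-7 - 6)/7 = -⅐*(-13) = 13/7 ≈ 1.8571)
V(j, A) = -3*A²
m(U) = 2*U*(U - 3*U²) (m(U) = (U - 3*U²)*(U + U) = (U - 3*U²)*(2*U) = 2*U*(U - 3*U²))
W = 3146/7 (W = (11*22)*(13/7) = 242*(13/7) = 3146/7 ≈ 449.43)
W + m(222) = 3146/7 + 222²*(2 - 6*222) = 3146/7 + 49284*(2 - 1332) = 3146/7 + 49284*(-1330) = 3146/7 - 65547720 = -458830894/7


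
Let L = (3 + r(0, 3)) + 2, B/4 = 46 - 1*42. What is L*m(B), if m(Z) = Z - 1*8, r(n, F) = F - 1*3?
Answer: 40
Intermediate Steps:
r(n, F) = -3 + F (r(n, F) = F - 3 = -3 + F)
B = 16 (B = 4*(46 - 1*42) = 4*(46 - 42) = 4*4 = 16)
m(Z) = -8 + Z (m(Z) = Z - 8 = -8 + Z)
L = 5 (L = (3 + (-3 + 3)) + 2 = (3 + 0) + 2 = 3 + 2 = 5)
L*m(B) = 5*(-8 + 16) = 5*8 = 40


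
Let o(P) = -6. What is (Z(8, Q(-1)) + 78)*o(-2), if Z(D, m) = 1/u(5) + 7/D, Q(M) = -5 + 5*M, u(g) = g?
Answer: -9489/20 ≈ -474.45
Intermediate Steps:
Z(D, m) = ⅕ + 7/D (Z(D, m) = 1/5 + 7/D = 1*(⅕) + 7/D = ⅕ + 7/D)
(Z(8, Q(-1)) + 78)*o(-2) = ((⅕)*(35 + 8)/8 + 78)*(-6) = ((⅕)*(⅛)*43 + 78)*(-6) = (43/40 + 78)*(-6) = (3163/40)*(-6) = -9489/20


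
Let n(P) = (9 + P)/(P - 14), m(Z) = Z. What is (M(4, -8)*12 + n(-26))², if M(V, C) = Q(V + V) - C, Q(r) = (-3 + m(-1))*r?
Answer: 132319009/1600 ≈ 82699.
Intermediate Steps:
Q(r) = -4*r (Q(r) = (-3 - 1)*r = -4*r)
n(P) = (9 + P)/(-14 + P)
M(V, C) = -C - 8*V (M(V, C) = -4*(V + V) - C = -8*V - C = -C - 8*V)
(M(4, -8)*12 + n(-26))² = ((-1*(-8) - 8*4)*12 + (9 - 26)/(-14 - 26))² = ((8 - 32)*12 - 17/(-40))² = (-24*12 - 1/40*(-17))² = (-288 + 17/40)² = (-11503/40)² = 132319009/1600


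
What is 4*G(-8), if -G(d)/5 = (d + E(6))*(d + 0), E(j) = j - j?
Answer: -1280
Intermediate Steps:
E(j) = 0
G(d) = -5*d² (G(d) = -5*(d + 0)*(d + 0) = -5*d*d = -5*d²)
4*G(-8) = 4*(-5*(-8)²) = 4*(-5*64) = 4*(-320) = -1280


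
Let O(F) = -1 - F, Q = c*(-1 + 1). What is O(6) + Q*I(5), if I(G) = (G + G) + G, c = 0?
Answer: -7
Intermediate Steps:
Q = 0 (Q = 0*(-1 + 1) = 0*0 = 0)
I(G) = 3*G (I(G) = 2*G + G = 3*G)
O(6) + Q*I(5) = (-1 - 1*6) + 0*(3*5) = (-1 - 6) + 0*15 = -7 + 0 = -7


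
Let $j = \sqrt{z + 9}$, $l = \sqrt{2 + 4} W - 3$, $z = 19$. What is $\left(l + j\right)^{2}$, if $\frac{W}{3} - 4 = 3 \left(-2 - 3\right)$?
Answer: $\left(3 - 2 \sqrt{7} + 33 \sqrt{6}\right)^{2} \approx 6168.8$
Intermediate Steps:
$W = -33$ ($W = 12 + 3 \cdot 3 \left(-2 - 3\right) = 12 + 3 \cdot 3 \left(-5\right) = 12 + 3 \left(-15\right) = 12 - 45 = -33$)
$l = -3 - 33 \sqrt{6}$ ($l = \sqrt{2 + 4} \left(-33\right) - 3 = \sqrt{6} \left(-33\right) - 3 = - 33 \sqrt{6} - 3 = -3 - 33 \sqrt{6} \approx -83.833$)
$j = 2 \sqrt{7}$ ($j = \sqrt{19 + 9} = \sqrt{28} = 2 \sqrt{7} \approx 5.2915$)
$\left(l + j\right)^{2} = \left(\left(-3 - 33 \sqrt{6}\right) + 2 \sqrt{7}\right)^{2} = \left(-3 - 33 \sqrt{6} + 2 \sqrt{7}\right)^{2}$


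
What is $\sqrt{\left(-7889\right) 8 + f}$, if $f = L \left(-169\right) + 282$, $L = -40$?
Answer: $3 i \sqrt{6230} \approx 236.79 i$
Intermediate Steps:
$f = 7042$ ($f = \left(-40\right) \left(-169\right) + 282 = 6760 + 282 = 7042$)
$\sqrt{\left(-7889\right) 8 + f} = \sqrt{\left(-7889\right) 8 + 7042} = \sqrt{-63112 + 7042} = \sqrt{-56070} = 3 i \sqrt{6230}$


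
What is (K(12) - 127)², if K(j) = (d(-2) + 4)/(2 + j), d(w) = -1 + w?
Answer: 3157729/196 ≈ 16111.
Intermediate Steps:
K(j) = 1/(2 + j) (K(j) = ((-1 - 2) + 4)/(2 + j) = (-3 + 4)/(2 + j) = 1/(2 + j))
(K(12) - 127)² = (1/(2 + 12) - 127)² = (1/14 - 127)² = (-1777/14)² = 3157729/196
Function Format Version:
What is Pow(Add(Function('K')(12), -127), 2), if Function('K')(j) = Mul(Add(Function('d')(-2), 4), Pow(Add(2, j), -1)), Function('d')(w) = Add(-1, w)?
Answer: Rational(3157729, 196) ≈ 16111.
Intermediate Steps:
Function('K')(j) = Pow(Add(2, j), -1) (Function('K')(j) = Mul(Add(Add(-1, -2), 4), Pow(Add(2, j), -1)) = Mul(Add(-3, 4), Pow(Add(2, j), -1)) = Mul(1, Pow(Add(2, j), -1)) = Pow(Add(2, j), -1))
Pow(Add(Function('K')(12), -127), 2) = Pow(Add(Pow(Add(2, 12), -1), -127), 2) = Pow(Add(Pow(14, -1), -127), 2) = Pow(Add(Rational(1, 14), -127), 2) = Pow(Rational(-1777, 14), 2) = Rational(3157729, 196)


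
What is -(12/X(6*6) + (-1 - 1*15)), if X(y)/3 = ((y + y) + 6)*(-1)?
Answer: 626/39 ≈ 16.051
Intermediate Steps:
X(y) = -18 - 6*y (X(y) = 3*(((y + y) + 6)*(-1)) = 3*((2*y + 6)*(-1)) = 3*((6 + 2*y)*(-1)) = 3*(-6 - 2*y) = -18 - 6*y)
-(12/X(6*6) + (-1 - 1*15)) = -(12/(-18 - 36*6) + (-1 - 1*15)) = -(12/(-18 - 6*36) + (-1 - 15)) = -(12/(-18 - 216) - 16) = -(12/(-234) - 16) = -(12*(-1/234) - 16) = -(-2/39 - 16) = -1*(-626/39) = 626/39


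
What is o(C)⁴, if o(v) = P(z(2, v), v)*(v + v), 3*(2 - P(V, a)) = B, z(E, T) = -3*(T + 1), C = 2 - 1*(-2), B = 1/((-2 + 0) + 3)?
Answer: 2560000/81 ≈ 31605.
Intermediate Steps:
B = 1 (B = 1/(-2 + 3) = 1/1 = 1)
C = 4 (C = 2 + 2 = 4)
z(E, T) = -3 - 3*T (z(E, T) = -3*(1 + T) = -3 - 3*T)
P(V, a) = 5/3 (P(V, a) = 2 - ⅓*1 = 2 - ⅓ = 5/3)
o(v) = 10*v/3 (o(v) = 5*(v + v)/3 = 5*(2*v)/3 = 10*v/3)
o(C)⁴ = ((10/3)*4)⁴ = (40/3)⁴ = 2560000/81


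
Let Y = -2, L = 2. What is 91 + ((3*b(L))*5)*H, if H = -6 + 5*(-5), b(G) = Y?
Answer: 1021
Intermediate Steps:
b(G) = -2
H = -31 (H = -6 - 25 = -31)
91 + ((3*b(L))*5)*H = 91 + ((3*(-2))*5)*(-31) = 91 - 6*5*(-31) = 91 - 30*(-31) = 91 + 930 = 1021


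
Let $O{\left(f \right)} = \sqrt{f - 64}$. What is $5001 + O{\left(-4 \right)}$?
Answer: $5001 + 2 i \sqrt{17} \approx 5001.0 + 8.2462 i$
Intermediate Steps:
$O{\left(f \right)} = \sqrt{-64 + f}$
$5001 + O{\left(-4 \right)} = 5001 + \sqrt{-64 - 4} = 5001 + \sqrt{-68} = 5001 + 2 i \sqrt{17}$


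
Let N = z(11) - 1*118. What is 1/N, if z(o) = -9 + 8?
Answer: -1/119 ≈ -0.0084034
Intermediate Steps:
z(o) = -1
N = -119 (N = -1 - 1*118 = -1 - 118 = -119)
1/N = 1/(-119) = -1/119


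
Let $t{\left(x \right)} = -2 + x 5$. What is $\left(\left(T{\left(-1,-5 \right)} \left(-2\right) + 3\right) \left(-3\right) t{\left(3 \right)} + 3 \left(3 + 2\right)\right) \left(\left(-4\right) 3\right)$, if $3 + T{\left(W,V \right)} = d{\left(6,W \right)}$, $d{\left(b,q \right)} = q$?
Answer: $4968$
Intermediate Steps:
$T{\left(W,V \right)} = -3 + W$
$t{\left(x \right)} = -2 + 5 x$
$\left(\left(T{\left(-1,-5 \right)} \left(-2\right) + 3\right) \left(-3\right) t{\left(3 \right)} + 3 \left(3 + 2\right)\right) \left(\left(-4\right) 3\right) = \left(\left(\left(-3 - 1\right) \left(-2\right) + 3\right) \left(-3\right) \left(-2 + 5 \cdot 3\right) + 3 \left(3 + 2\right)\right) \left(\left(-4\right) 3\right) = \left(\left(\left(-4\right) \left(-2\right) + 3\right) \left(-3\right) \left(-2 + 15\right) + 3 \cdot 5\right) \left(-12\right) = \left(\left(8 + 3\right) \left(-3\right) 13 + 15\right) \left(-12\right) = \left(11 \left(-3\right) 13 + 15\right) \left(-12\right) = \left(\left(-33\right) 13 + 15\right) \left(-12\right) = \left(-429 + 15\right) \left(-12\right) = \left(-414\right) \left(-12\right) = 4968$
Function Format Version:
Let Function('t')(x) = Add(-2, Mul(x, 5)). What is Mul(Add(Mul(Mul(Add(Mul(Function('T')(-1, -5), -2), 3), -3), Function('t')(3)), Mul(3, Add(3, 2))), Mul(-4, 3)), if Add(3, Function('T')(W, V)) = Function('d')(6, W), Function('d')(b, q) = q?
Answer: 4968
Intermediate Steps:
Function('T')(W, V) = Add(-3, W)
Function('t')(x) = Add(-2, Mul(5, x))
Mul(Add(Mul(Mul(Add(Mul(Function('T')(-1, -5), -2), 3), -3), Function('t')(3)), Mul(3, Add(3, 2))), Mul(-4, 3)) = Mul(Add(Mul(Mul(Add(Mul(Add(-3, -1), -2), 3), -3), Add(-2, Mul(5, 3))), Mul(3, Add(3, 2))), Mul(-4, 3)) = Mul(Add(Mul(Mul(Add(Mul(-4, -2), 3), -3), Add(-2, 15)), Mul(3, 5)), -12) = Mul(Add(Mul(Mul(Add(8, 3), -3), 13), 15), -12) = Mul(Add(Mul(Mul(11, -3), 13), 15), -12) = Mul(Add(Mul(-33, 13), 15), -12) = Mul(Add(-429, 15), -12) = Mul(-414, -12) = 4968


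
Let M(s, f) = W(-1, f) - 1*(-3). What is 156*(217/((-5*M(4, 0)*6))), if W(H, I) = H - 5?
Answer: 5642/15 ≈ 376.13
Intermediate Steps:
W(H, I) = -5 + H
M(s, f) = -3 (M(s, f) = (-5 - 1) - 1*(-3) = -6 + 3 = -3)
156*(217/((-5*M(4, 0)*6))) = 156*(217/((-5*(-3)*6))) = 156*(217/((15*6))) = 156*(217/90) = 5642/15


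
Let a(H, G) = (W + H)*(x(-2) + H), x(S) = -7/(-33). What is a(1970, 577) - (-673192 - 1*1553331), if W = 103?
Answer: 69418500/11 ≈ 6.3108e+6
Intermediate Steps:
x(S) = 7/33 (x(S) = -7*(-1/33) = 7/33)
a(H, G) = (103 + H)*(7/33 + H)
a(1970, 577) - (-673192 - 1*1553331) = (721/33 + 1970² + (3406/33)*1970) - (-673192 - 1*1553331) = (721/33 + 3880900 + 6709820/33) - (-673192 - 1553331) = 44926747/11 - 1*(-2226523) = 44926747/11 + 2226523 = 69418500/11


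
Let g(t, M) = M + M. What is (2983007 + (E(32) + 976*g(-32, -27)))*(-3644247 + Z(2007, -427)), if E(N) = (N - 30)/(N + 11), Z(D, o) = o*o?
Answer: -436212161073458/43 ≈ -1.0144e+13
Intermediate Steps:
g(t, M) = 2*M
Z(D, o) = o**2
E(N) = (-30 + N)/(11 + N)
(2983007 + (E(32) + 976*g(-32, -27)))*(-3644247 + Z(2007, -427)) = (2983007 + ((-30 + 32)/(11 + 32) + 976*(2*(-27))))*(-3644247 + (-427)**2) = (2983007 + (2/43 + 976*(-54)))*(-3644247 + 182329) = (2983007 + ((1/43)*2 - 52704))*(-3461918) = (2983007 + (2/43 - 52704))*(-3461918) = (2983007 - 2266270/43)*(-3461918) = (126003031/43)*(-3461918) = -436212161073458/43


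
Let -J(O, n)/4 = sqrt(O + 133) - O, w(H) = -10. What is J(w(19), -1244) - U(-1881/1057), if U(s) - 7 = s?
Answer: -47798/1057 - 4*sqrt(123) ≈ -89.583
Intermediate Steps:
U(s) = 7 + s
J(O, n) = -4*sqrt(133 + O) + 4*O (J(O, n) = -4*(sqrt(O + 133) - O) = -4*(sqrt(133 + O) - O) = -4*sqrt(133 + O) + 4*O)
J(w(19), -1244) - U(-1881/1057) = (-4*sqrt(133 - 10) + 4*(-10)) - (7 - 1881/1057) = (-4*sqrt(123) - 40) - (7 - 1881*1/1057) = (-40 - 4*sqrt(123)) - (7 - 1881/1057) = (-40 - 4*sqrt(123)) - 1*5518/1057 = (-40 - 4*sqrt(123)) - 5518/1057 = -47798/1057 - 4*sqrt(123)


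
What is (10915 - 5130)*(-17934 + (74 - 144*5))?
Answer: -107485300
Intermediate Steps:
(10915 - 5130)*(-17934 + (74 - 144*5)) = 5785*(-17934 + (74 - 48*15)) = 5785*(-17934 + (74 - 720)) = 5785*(-17934 - 646) = 5785*(-18580) = -107485300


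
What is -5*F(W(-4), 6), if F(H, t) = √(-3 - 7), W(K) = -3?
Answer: -5*I*√10 ≈ -15.811*I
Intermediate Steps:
F(H, t) = I*√10 (F(H, t) = √(-10) = I*√10)
-5*F(W(-4), 6) = -5*I*√10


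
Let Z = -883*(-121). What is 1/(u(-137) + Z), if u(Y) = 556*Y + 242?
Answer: 1/30913 ≈ 3.2349e-5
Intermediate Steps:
u(Y) = 242 + 556*Y
Z = 106843
1/(u(-137) + Z) = 1/((242 + 556*(-137)) + 106843) = 1/((242 - 76172) + 106843) = 1/(-75930 + 106843) = 1/30913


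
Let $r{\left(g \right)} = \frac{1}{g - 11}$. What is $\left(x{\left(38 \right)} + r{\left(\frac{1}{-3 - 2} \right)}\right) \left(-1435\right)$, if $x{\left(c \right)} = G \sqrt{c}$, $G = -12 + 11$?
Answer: $\frac{1025}{8} + 1435 \sqrt{38} \approx 8974.1$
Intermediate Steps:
$G = -1$
$r{\left(g \right)} = \frac{1}{-11 + g}$
$x{\left(c \right)} = - \sqrt{c}$
$\left(x{\left(38 \right)} + r{\left(\frac{1}{-3 - 2} \right)}\right) \left(-1435\right) = \left(- \sqrt{38} + \frac{1}{-11 + \frac{1}{-3 - 2}}\right) \left(-1435\right) = \left(- \sqrt{38} + \frac{1}{-11 + \frac{1}{-5}}\right) \left(-1435\right) = \left(- \sqrt{38} + \frac{1}{-11 - \frac{1}{5}}\right) \left(-1435\right) = \left(- \sqrt{38} + \frac{1}{- \frac{56}{5}}\right) \left(-1435\right) = \left(- \sqrt{38} - \frac{5}{56}\right) \left(-1435\right) = \left(- \frac{5}{56} - \sqrt{38}\right) \left(-1435\right) = \frac{1025}{8} + 1435 \sqrt{38}$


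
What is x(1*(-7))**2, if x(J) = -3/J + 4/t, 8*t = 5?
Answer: 57121/1225 ≈ 46.629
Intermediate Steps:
t = 5/8 (t = (1/8)*5 = 5/8 ≈ 0.62500)
x(J) = 32/5 - 3/J (x(J) = -3/J + 4/(5/8) = -3/J + 4*(8/5) = -3/J + 32/5 = 32/5 - 3/J)
x(1*(-7))**2 = (32/5 - 3/(1*(-7)))**2 = (32/5 - 3/(-7))**2 = (32/5 - 3*(-1/7))**2 = (32/5 + 3/7)**2 = (239/35)**2 = 57121/1225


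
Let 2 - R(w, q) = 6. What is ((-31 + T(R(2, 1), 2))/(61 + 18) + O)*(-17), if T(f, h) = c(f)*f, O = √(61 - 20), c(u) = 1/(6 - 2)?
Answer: 544/79 - 17*√41 ≈ -101.97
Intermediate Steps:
c(u) = ¼ (c(u) = 1/4 = ¼)
R(w, q) = -4 (R(w, q) = 2 - 1*6 = 2 - 6 = -4)
O = √41 ≈ 6.4031
T(f, h) = f/4
((-31 + T(R(2, 1), 2))/(61 + 18) + O)*(-17) = ((-31 + (¼)*(-4))/(61 + 18) + √41)*(-17) = ((-31 - 1)/79 + √41)*(-17) = (-32*1/79 + √41)*(-17) = (-32/79 + √41)*(-17) = 544/79 - 17*√41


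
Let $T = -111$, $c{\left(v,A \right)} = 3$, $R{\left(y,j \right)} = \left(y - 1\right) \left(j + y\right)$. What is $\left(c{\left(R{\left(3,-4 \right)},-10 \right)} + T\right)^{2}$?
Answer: $11664$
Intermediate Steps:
$R{\left(y,j \right)} = \left(-1 + y\right) \left(j + y\right)$
$\left(c{\left(R{\left(3,-4 \right)},-10 \right)} + T\right)^{2} = \left(3 - 111\right)^{2} = \left(-108\right)^{2} = 11664$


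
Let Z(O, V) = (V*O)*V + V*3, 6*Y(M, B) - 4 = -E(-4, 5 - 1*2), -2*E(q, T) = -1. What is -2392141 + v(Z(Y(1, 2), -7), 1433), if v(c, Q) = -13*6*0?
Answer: -2392141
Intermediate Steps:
E(q, T) = ½ (E(q, T) = -½*(-1) = ½)
Y(M, B) = 7/12 (Y(M, B) = ⅔ + (-1*½)/6 = ⅔ + (⅙)*(-½) = ⅔ - 1/12 = 7/12)
Z(O, V) = 3*V + O*V² (Z(O, V) = (O*V)*V + 3*V = O*V² + 3*V = 3*V + O*V²)
v(c, Q) = 0 (v(c, Q) = -78*0 = 0)
-2392141 + v(Z(Y(1, 2), -7), 1433) = -2392141 + 0 = -2392141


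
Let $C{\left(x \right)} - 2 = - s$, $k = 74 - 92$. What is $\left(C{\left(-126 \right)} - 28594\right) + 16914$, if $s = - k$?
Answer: $-11696$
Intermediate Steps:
$k = -18$ ($k = 74 - 92 = -18$)
$s = 18$ ($s = \left(-1\right) \left(-18\right) = 18$)
$C{\left(x \right)} = -16$ ($C{\left(x \right)} = 2 - 18 = -16$)
$\left(C{\left(-126 \right)} - 28594\right) + 16914 = \left(-16 - 28594\right) + 16914 = -28610 + 16914 = -11696$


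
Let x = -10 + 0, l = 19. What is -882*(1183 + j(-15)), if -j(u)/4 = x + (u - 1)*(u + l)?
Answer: -1304478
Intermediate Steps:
x = -10
j(u) = 40 - 4*(-1 + u)*(19 + u) (j(u) = -4*(-10 + (u - 1)*(u + 19)) = -4*(-10 + (-1 + u)*(19 + u)) = 40 - 4*(-1 + u)*(19 + u))
-882*(1183 + j(-15)) = -882*(1183 + (116 - 72*(-15) - 4*(-15)²)) = -882*(1183 + (116 + 1080 - 4*225)) = -882*(1183 + (116 + 1080 - 900)) = -882*(1183 + 296) = -882*1479 = -1304478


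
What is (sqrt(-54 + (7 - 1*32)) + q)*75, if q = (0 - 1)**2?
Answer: 75 + 75*I*sqrt(79) ≈ 75.0 + 666.61*I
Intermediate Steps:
q = 1 (q = (-1)**2 = 1)
(sqrt(-54 + (7 - 1*32)) + q)*75 = (sqrt(-54 + (7 - 1*32)) + 1)*75 = (sqrt(-54 + (7 - 32)) + 1)*75 = (sqrt(-54 - 25) + 1)*75 = (sqrt(-79) + 1)*75 = (I*sqrt(79) + 1)*75 = (1 + I*sqrt(79))*75 = 75 + 75*I*sqrt(79)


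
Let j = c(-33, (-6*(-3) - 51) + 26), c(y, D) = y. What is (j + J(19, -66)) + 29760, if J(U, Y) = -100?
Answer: 29627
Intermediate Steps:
j = -33
(j + J(19, -66)) + 29760 = (-33 - 100) + 29760 = -133 + 29760 = 29627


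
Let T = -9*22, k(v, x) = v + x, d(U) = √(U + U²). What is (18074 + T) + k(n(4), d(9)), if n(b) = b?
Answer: 17880 + 3*√10 ≈ 17890.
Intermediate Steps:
T = -198
(18074 + T) + k(n(4), d(9)) = (18074 - 198) + (4 + √(9*(1 + 9))) = 17876 + (4 + √(9*10)) = 17876 + (4 + √90) = 17876 + (4 + 3*√10) = 17880 + 3*√10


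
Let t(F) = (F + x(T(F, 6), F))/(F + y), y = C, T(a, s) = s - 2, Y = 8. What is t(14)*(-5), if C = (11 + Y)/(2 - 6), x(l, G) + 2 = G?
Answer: -520/37 ≈ -14.054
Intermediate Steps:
T(a, s) = -2 + s
x(l, G) = -2 + G
C = -19/4 (C = (11 + 8)/(2 - 6) = 19/(-4) = 19*(-¼) = -19/4 ≈ -4.7500)
y = -19/4 ≈ -4.7500
t(F) = (-2 + 2*F)/(-19/4 + F) (t(F) = (F + (-2 + F))/(F - 19/4) = (-2 + 2*F)/(-19/4 + F))
t(14)*(-5) = (8*(-1 + 14)/(-19 + 4*14))*(-5) = (8*13/(-19 + 56))*(-5) = (8*13/37)*(-5) = (8*(1/37)*13)*(-5) = (104/37)*(-5) = -520/37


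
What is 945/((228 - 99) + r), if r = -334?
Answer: -189/41 ≈ -4.6098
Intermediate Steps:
945/((228 - 99) + r) = 945/((228 - 99) - 334) = 945/(129 - 334) = 945/(-205) = 945*(-1/205) = -189/41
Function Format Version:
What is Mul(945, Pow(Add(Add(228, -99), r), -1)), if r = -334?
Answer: Rational(-189, 41) ≈ -4.6098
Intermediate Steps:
Mul(945, Pow(Add(Add(228, -99), r), -1)) = Mul(945, Pow(Add(Add(228, -99), -334), -1)) = Mul(945, Pow(Add(129, -334), -1)) = Mul(945, Pow(-205, -1)) = Mul(945, Rational(-1, 205)) = Rational(-189, 41)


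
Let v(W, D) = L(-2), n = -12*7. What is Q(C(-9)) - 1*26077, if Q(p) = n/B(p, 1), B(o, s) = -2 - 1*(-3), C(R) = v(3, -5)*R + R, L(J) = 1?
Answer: -26161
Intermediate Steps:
n = -84
v(W, D) = 1
C(R) = 2*R (C(R) = 1*R + R = R + R = 2*R)
B(o, s) = 1 (B(o, s) = -2 + 3 = 1)
Q(p) = -84 (Q(p) = -84/1 = -84*1 = -84)
Q(C(-9)) - 1*26077 = -84 - 1*26077 = -84 - 26077 = -26161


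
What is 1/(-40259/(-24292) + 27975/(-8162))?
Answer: -99135652/175487371 ≈ -0.56492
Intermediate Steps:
1/(-40259/(-24292) + 27975/(-8162)) = 1/(-40259*(-1/24292) + 27975*(-1/8162)) = 1/(40259/24292 - 27975/8162) = 1/(-175487371/99135652) = -99135652/175487371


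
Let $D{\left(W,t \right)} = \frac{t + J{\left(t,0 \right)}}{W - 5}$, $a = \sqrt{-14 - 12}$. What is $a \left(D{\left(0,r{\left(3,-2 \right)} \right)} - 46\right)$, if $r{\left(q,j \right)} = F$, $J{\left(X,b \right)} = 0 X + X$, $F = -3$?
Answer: $- \frac{224 i \sqrt{26}}{5} \approx - 228.44 i$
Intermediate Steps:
$J{\left(X,b \right)} = X$ ($J{\left(X,b \right)} = 0 + X = X$)
$r{\left(q,j \right)} = -3$
$a = i \sqrt{26}$ ($a = \sqrt{-26} = i \sqrt{26} \approx 5.099 i$)
$D{\left(W,t \right)} = \frac{2 t}{-5 + W}$ ($D{\left(W,t \right)} = \frac{t + t}{W - 5} = \frac{2 t}{-5 + W}$)
$a \left(D{\left(0,r{\left(3,-2 \right)} \right)} - 46\right) = i \sqrt{26} \left(2 \left(-3\right) \frac{1}{-5 + 0} - 46\right) = i \sqrt{26} \left(2 \left(-3\right) \frac{1}{-5} - 46\right) = i \sqrt{26} \left(2 \left(-3\right) \left(- \frac{1}{5}\right) - 46\right) = i \sqrt{26} \left(\frac{6}{5} - 46\right) = i \sqrt{26} \left(- \frac{224}{5}\right) = - \frac{224 i \sqrt{26}}{5}$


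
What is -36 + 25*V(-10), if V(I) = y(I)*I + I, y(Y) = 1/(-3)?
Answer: -608/3 ≈ -202.67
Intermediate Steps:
y(Y) = -⅓
V(I) = 2*I/3 (V(I) = -I/3 + I = 2*I/3)
-36 + 25*V(-10) = -36 + 25*((⅔)*(-10)) = -36 + 25*(-20/3) = -36 - 500/3 = -608/3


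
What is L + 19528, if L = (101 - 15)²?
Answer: 26924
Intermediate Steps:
L = 7396 (L = 86² = 7396)
L + 19528 = 7396 + 19528 = 26924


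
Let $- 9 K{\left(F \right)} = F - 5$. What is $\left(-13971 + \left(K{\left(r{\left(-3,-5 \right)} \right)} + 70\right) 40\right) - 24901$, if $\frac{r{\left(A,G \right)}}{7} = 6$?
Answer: $- \frac{326128}{9} \approx -36236.0$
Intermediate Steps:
$r{\left(A,G \right)} = 42$ ($r{\left(A,G \right)} = 7 \cdot 6 = 42$)
$K{\left(F \right)} = \frac{5}{9} - \frac{F}{9}$ ($K{\left(F \right)} = - \frac{F - 5}{9} = - \frac{-5 + F}{9} = \frac{5}{9} - \frac{F}{9}$)
$\left(-13971 + \left(K{\left(r{\left(-3,-5 \right)} \right)} + 70\right) 40\right) - 24901 = \left(-13971 + \left(\left(\frac{5}{9} - \frac{14}{3}\right) + 70\right) 40\right) - 24901 = \left(-13971 + \left(- \frac{37}{9} + 70\right) 40\right) - 24901 = \left(-13971 + \frac{593}{9} \cdot 40\right) - 24901 = \left(-13971 + \frac{23720}{9}\right) - 24901 = - \frac{102019}{9} - 24901 = - \frac{326128}{9}$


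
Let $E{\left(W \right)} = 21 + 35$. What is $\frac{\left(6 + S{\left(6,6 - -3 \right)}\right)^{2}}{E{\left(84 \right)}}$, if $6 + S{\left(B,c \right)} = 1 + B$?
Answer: $\frac{7}{8} \approx 0.875$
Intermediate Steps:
$S{\left(B,c \right)} = -5 + B$ ($S{\left(B,c \right)} = -6 + \left(1 + B\right) = -5 + B$)
$E{\left(W \right)} = 56$
$\frac{\left(6 + S{\left(6,6 - -3 \right)}\right)^{2}}{E{\left(84 \right)}} = \frac{\left(6 + \left(-5 + 6\right)\right)^{2}}{56} = \left(6 + 1\right)^{2} \cdot \frac{1}{56} = 7^{2} \cdot \frac{1}{56} = 49 \cdot \frac{1}{56} = \frac{7}{8}$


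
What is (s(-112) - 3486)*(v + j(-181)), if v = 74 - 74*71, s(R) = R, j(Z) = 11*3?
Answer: 18518906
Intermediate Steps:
j(Z) = 33
v = -5180 (v = 74 - 5254 = -5180)
(s(-112) - 3486)*(v + j(-181)) = (-112 - 3486)*(-5180 + 33) = -3598*(-5147) = 18518906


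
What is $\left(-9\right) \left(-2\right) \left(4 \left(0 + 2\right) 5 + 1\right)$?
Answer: $738$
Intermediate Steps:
$\left(-9\right) \left(-2\right) \left(4 \left(0 + 2\right) 5 + 1\right) = 18 \left(4 \cdot 2 \cdot 5 + 1\right) = 18 \left(4 \cdot 10 + 1\right) = 18 \left(40 + 1\right) = 18 \cdot 41 = 738$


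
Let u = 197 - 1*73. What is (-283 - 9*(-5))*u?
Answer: -29512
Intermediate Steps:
u = 124 (u = 197 - 73 = 124)
(-283 - 9*(-5))*u = (-283 - 9*(-5))*124 = (-283 + 45)*124 = -238*124 = -29512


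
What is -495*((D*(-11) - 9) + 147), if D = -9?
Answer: -117315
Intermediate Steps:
-495*((D*(-11) - 9) + 147) = -495*((-9*(-11) - 9) + 147) = -495*((99 - 9) + 147) = -495*(90 + 147) = -495*237 = -117315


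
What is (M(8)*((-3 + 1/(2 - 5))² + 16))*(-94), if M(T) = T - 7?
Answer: -22936/9 ≈ -2548.4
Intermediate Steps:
M(T) = -7 + T
(M(8)*((-3 + 1/(2 - 5))² + 16))*(-94) = ((-7 + 8)*((-3 + 1/(2 - 5))² + 16))*(-94) = (1*((-3 + 1/(-3))² + 16))*(-94) = (1*((-3 - ⅓)² + 16))*(-94) = (1*((-10/3)² + 16))*(-94) = (1*(100/9 + 16))*(-94) = (1*(244/9))*(-94) = (244/9)*(-94) = -22936/9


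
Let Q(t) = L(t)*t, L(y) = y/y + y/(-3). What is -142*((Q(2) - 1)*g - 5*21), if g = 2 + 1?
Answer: 15052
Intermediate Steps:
g = 3
L(y) = 1 - y/3 (L(y) = 1 + y*(-1/3) = 1 - y/3)
Q(t) = t*(1 - t/3) (Q(t) = (1 - t/3)*t = t*(1 - t/3))
-142*((Q(2) - 1)*g - 5*21) = -142*(((1/3)*2*(3 - 1*2) - 1)*3 - 5*21) = -142*(((1/3)*2*(3 - 2) - 1)*3 - 105) = -142*(((1/3)*2*1 - 1)*3 - 105) = -142*((2/3 - 1)*3 - 105) = -142*(-1/3*3 - 105) = -142*(-1 - 105) = -142*(-106) = 15052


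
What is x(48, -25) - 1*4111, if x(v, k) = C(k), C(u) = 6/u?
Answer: -102781/25 ≈ -4111.2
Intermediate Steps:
x(v, k) = 6/k
x(48, -25) - 1*4111 = 6/(-25) - 1*4111 = 6*(-1/25) - 4111 = -6/25 - 4111 = -102781/25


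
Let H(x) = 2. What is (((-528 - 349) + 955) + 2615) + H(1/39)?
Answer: 2695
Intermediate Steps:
(((-528 - 349) + 955) + 2615) + H(1/39) = (((-528 - 349) + 955) + 2615) + 2 = ((-877 + 955) + 2615) + 2 = (78 + 2615) + 2 = 2693 + 2 = 2695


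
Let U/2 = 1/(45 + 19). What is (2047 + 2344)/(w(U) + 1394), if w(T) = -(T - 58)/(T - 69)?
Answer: 9690937/3074703 ≈ 3.1518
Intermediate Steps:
U = 1/32 (U = 2/(45 + 19) = 2/64 = 2*(1/64) = 1/32 ≈ 0.031250)
w(T) = -(-58 + T)/(-69 + T)
(2047 + 2344)/(w(U) + 1394) = (2047 + 2344)/((58 - 1*1/32)/(-69 + 1/32) + 1394) = 4391/((58 - 1/32)/(-2207/32) + 1394) = 4391/(-32/2207*1855/32 + 1394) = 4391/(-1855/2207 + 1394) = 4391/(3074703/2207) = 4391*(2207/3074703) = 9690937/3074703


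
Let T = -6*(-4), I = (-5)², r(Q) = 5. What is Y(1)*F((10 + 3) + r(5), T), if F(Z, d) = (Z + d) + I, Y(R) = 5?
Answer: 335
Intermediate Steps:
I = 25
T = 24
F(Z, d) = 25 + Z + d (F(Z, d) = (Z + d) + 25 = 25 + Z + d)
Y(1)*F((10 + 3) + r(5), T) = 5*(25 + ((10 + 3) + 5) + 24) = 5*(25 + (13 + 5) + 24) = 5*(25 + 18 + 24) = 5*67 = 335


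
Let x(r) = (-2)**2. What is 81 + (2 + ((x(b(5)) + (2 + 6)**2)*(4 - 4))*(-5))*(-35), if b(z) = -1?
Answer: 11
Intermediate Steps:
x(r) = 4
81 + (2 + ((x(b(5)) + (2 + 6)**2)*(4 - 4))*(-5))*(-35) = 81 + (2 + ((4 + (2 + 6)**2)*(4 - 4))*(-5))*(-35) = 81 + (2 + ((4 + 8**2)*0)*(-5))*(-35) = 81 + (2 + ((4 + 64)*0)*(-5))*(-35) = 81 + (2 + (68*0)*(-5))*(-35) = 81 + (2 + 0*(-5))*(-35) = 81 + (2 + 0)*(-35) = 81 + 2*(-35) = 81 - 70 = 11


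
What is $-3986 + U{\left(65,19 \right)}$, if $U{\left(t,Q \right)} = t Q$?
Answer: $-2751$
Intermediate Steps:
$U{\left(t,Q \right)} = Q t$
$-3986 + U{\left(65,19 \right)} = -3986 + 19 \cdot 65 = -3986 + 1235 = -2751$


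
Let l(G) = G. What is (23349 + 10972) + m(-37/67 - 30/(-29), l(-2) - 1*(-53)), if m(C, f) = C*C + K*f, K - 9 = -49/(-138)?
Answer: 6043130539111/173661454 ≈ 34798.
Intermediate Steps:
K = 1291/138 (K = 9 - 49/(-138) = 9 - 49*(-1/138) = 9 + 49/138 = 1291/138 ≈ 9.3551)
m(C, f) = C**2 + 1291*f/138 (m(C, f) = C*C + 1291*f/138 = C**2 + 1291*f/138)
(23349 + 10972) + m(-37/67 - 30/(-29), l(-2) - 1*(-53)) = (23349 + 10972) + ((-37/67 - 30/(-29))**2 + 1291*(-2 - 1*(-53))/138) = 34321 + ((-37*1/67 - 30*(-1/29))**2 + 1291*(-2 + 53)/138) = 34321 + ((-37/67 + 30/29)**2 + (1291/138)*51) = 34321 + ((937/1943)**2 + 21947/46) = 34321 + (877969/3775249 + 21947/46) = 34321 + 82895776377/173661454 = 6043130539111/173661454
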